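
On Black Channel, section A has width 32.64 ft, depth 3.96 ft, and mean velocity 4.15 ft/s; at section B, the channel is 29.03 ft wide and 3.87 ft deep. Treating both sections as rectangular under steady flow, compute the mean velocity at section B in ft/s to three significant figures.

4.77 ft/s

Q = A₁V₁ = (32.64×3.96) × 4.15 = 536.4 ft³/s
A₂ = 29.03 × 3.87 = 112.3 ft²
V₂ = Q/A₂ = 536.4/112.3 = 4.775 ft/s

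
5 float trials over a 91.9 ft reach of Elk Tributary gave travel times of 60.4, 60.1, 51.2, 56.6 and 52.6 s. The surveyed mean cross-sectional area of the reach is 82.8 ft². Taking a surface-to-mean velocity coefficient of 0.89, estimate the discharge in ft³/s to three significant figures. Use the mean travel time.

121 ft³/s

t̄ = (60.4 + 60.1 + 51.2 + 56.6 + 52.6) / 5 = 56.18 s
v_surface = L / t̄ = 91.9 / 56.18 = 1.636 ft/s
v_mean = 0.89 × 1.636 = 1.456 ft/s
Q = A × v_mean = 82.8 × 1.456 = 120.5 ft³/s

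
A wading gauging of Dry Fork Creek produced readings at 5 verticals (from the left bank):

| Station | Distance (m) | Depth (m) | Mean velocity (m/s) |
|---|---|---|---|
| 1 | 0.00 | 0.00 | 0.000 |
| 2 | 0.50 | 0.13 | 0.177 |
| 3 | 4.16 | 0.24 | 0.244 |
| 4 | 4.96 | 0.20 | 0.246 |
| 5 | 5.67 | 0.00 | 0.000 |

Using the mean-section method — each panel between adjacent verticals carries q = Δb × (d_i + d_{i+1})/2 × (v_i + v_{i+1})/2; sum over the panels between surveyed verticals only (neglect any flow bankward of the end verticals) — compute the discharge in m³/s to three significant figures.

Panel 1-2: Δb = 0.5 m, d̄ = (0.00+0.13)/2 = 0.065, v̄ = (0.000+0.177)/2 = 0.0885 → q = 0.5×0.065×0.0885 = 0.002876 m³/s
Panel 2-3: Δb = 3.66 m, d̄ = (0.13+0.24)/2 = 0.185, v̄ = (0.177+0.244)/2 = 0.2105 → q = 3.66×0.185×0.2105 = 0.1425 m³/s
Panel 3-4: Δb = 0.8 m, d̄ = (0.24+0.20)/2 = 0.22, v̄ = (0.244+0.246)/2 = 0.245 → q = 0.8×0.22×0.245 = 0.04312 m³/s
Panel 4-5: Δb = 0.71 m, d̄ = (0.20+0.00)/2 = 0.1, v̄ = (0.246+0.000)/2 = 0.123 → q = 0.71×0.1×0.123 = 0.008733 m³/s
Q = Σ q = 0.1973 m³/s

0.197 m³/s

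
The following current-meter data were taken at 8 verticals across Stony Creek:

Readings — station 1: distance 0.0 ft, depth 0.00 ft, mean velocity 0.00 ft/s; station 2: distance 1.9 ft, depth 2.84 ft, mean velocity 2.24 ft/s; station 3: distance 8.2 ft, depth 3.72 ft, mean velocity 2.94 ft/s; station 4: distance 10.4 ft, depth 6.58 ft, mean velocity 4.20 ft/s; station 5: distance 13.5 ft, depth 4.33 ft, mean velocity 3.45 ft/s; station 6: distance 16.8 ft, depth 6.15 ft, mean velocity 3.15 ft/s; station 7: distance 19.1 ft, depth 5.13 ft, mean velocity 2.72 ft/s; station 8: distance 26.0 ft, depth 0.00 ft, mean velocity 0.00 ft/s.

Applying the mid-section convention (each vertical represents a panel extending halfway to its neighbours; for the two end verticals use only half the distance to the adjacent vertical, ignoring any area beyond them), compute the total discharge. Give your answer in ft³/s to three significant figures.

312 ft³/s

w_2 = (8.2 − 0.0)/2 = 4.1 ft; q_2 = 2.24 × 2.84 × 4.1 = 26.08 ft³/s
w_3 = (10.4 − 1.9)/2 = 4.25 ft; q_3 = 2.94 × 3.72 × 4.25 = 46.48 ft³/s
w_4 = (13.5 − 8.2)/2 = 2.65 ft; q_4 = 4.20 × 6.58 × 2.65 = 73.24 ft³/s
w_5 = (16.8 − 10.4)/2 = 3.2 ft; q_5 = 3.45 × 4.33 × 3.2 = 47.80 ft³/s
w_6 = (19.1 − 13.5)/2 = 2.8 ft; q_6 = 3.15 × 6.15 × 2.8 = 54.24 ft³/s
w_7 = (26.0 − 16.8)/2 = 4.6 ft; q_7 = 2.72 × 5.13 × 4.6 = 64.19 ft³/s
Stations 1, 8 contribute zero (depth or velocity is 0).
Q = Σ qᵢ = 312.0 ft³/s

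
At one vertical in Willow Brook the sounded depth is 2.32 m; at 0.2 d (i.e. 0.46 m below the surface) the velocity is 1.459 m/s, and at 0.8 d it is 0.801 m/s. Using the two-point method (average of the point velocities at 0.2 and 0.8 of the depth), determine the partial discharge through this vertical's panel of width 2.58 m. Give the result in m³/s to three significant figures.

6.76 m³/s

v̄ = (1.459 + 0.801) / 2 = 1.130 m/s
q = v̄ × d × w = 1.130 × 2.32 × 2.58 = 6.764 m³/s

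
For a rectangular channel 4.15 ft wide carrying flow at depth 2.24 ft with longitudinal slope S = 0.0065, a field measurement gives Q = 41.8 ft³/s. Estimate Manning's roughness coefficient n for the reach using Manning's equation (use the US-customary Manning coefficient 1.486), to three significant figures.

A = b·y = 4.15 × 2.24 = 9.296 ft²
P = b + 2y = 4.15 + 2×2.24 = 8.630 ft
R = A/P = 9.296/8.630 = 1.077 ft
n = (1.486/Q)·A·R^(2/3)·S^(1/2) = (1.486/41.8) × 9.296 × 1.051 × 0.08062 = 0.02800

0.0280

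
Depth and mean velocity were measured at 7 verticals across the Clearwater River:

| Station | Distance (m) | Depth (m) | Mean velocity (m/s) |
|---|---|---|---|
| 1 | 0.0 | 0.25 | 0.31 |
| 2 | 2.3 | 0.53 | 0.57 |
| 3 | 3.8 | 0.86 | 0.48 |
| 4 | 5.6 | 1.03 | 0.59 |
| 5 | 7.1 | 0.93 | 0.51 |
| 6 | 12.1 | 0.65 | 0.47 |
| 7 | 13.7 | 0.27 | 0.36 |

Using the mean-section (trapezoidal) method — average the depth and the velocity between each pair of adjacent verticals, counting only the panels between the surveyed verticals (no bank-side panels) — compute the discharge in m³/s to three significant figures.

Panel 1-2: Δb = 2.3 m, d̄ = (0.25+0.53)/2 = 0.39, v̄ = (0.31+0.57)/2 = 0.44 → q = 2.3×0.39×0.44 = 0.3947 m³/s
Panel 2-3: Δb = 1.5 m, d̄ = (0.53+0.86)/2 = 0.695, v̄ = (0.57+0.48)/2 = 0.525 → q = 1.5×0.695×0.525 = 0.5473 m³/s
Panel 3-4: Δb = 1.8 m, d̄ = (0.86+1.03)/2 = 0.945, v̄ = (0.48+0.59)/2 = 0.535 → q = 1.8×0.945×0.535 = 0.9100 m³/s
Panel 4-5: Δb = 1.5 m, d̄ = (1.03+0.93)/2 = 0.98, v̄ = (0.59+0.51)/2 = 0.55 → q = 1.5×0.98×0.55 = 0.8085 m³/s
Panel 5-6: Δb = 5 m, d̄ = (0.93+0.65)/2 = 0.79, v̄ = (0.51+0.47)/2 = 0.49 → q = 5×0.79×0.49 = 1.936 m³/s
Panel 6-7: Δb = 1.6 m, d̄ = (0.65+0.27)/2 = 0.46, v̄ = (0.47+0.36)/2 = 0.415 → q = 1.6×0.46×0.415 = 0.3054 m³/s
Q = Σ q = 4.901 m³/s

4.90 m³/s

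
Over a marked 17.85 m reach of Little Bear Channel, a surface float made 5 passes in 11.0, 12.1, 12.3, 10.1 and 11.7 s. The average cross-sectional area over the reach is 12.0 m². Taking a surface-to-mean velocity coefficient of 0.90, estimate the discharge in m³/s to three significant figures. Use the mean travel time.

t̄ = (11.0 + 12.1 + 12.3 + 10.1 + 11.7) / 5 = 11.44 s
v_surface = L / t̄ = 17.85 / 11.44 = 1.560 m/s
v_mean = 0.90 × 1.560 = 1.404 m/s
Q = A × v_mean = 12.0 × 1.404 = 16.85 m³/s

16.9 m³/s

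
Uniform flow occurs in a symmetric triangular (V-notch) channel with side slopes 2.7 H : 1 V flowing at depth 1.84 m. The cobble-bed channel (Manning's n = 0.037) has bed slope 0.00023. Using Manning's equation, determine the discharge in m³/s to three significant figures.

A = z·y² = 2.7×1.84² = 9.141 m²
P = 2y√(1+z²) = 2×1.84×√(1+2.7²) = 10.60 m
R = A/P = 9.141/10.60 = 0.8627 m
Q = (1/n)·A·R^(2/3)·S^(1/2) = (1/0.037) × 9.141 × 0.8627^(2/3) × 0.00023^(1/2) = 3.396 m³/s

3.40 m³/s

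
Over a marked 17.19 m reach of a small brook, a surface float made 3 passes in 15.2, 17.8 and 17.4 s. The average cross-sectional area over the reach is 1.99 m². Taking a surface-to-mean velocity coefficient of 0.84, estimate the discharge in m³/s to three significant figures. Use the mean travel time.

t̄ = (15.2 + 17.8 + 17.4) / 3 = 16.8 s
v_surface = L / t̄ = 17.19 / 16.8 = 1.023 m/s
v_mean = 0.84 × 1.023 = 0.8595 m/s
Q = A × v_mean = 1.99 × 0.8595 = 1.710 m³/s

1.71 m³/s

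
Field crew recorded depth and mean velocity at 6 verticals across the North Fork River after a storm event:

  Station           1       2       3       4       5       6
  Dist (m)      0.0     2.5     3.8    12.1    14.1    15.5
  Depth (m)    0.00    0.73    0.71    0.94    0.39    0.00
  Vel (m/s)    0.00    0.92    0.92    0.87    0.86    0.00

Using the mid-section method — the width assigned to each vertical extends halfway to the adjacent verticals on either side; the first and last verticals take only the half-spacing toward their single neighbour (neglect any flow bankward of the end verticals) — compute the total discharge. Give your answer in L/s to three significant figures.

w_2 = (3.8 − 0.0)/2 = 1.9 m; q_2 = 0.92 × 0.73 × 1.9 = 1.276 m³/s
w_3 = (12.1 − 2.5)/2 = 4.8 m; q_3 = 0.92 × 0.71 × 4.8 = 3.135 m³/s
w_4 = (14.1 − 3.8)/2 = 5.15 m; q_4 = 0.87 × 0.94 × 5.15 = 4.212 m³/s
w_5 = (15.5 − 12.1)/2 = 1.7 m; q_5 = 0.86 × 0.39 × 1.7 = 0.5702 m³/s
Stations 1, 6 contribute zero (depth or velocity is 0).
Q = Σ qᵢ = 9.193 m³/s
= 9.193 × 1000 = 9193 L/s

9190 L/s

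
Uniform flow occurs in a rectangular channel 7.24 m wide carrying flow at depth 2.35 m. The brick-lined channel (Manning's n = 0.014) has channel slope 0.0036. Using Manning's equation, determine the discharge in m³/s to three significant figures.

92.3 m³/s

A = b·y = 7.24 × 2.35 = 17.01 m²
P = b + 2y = 7.24 + 2×2.35 = 11.94 m
R = A/P = 17.01/11.94 = 1.425 m
Q = (1/n)·A·R^(2/3)·S^(1/2) = (1/0.014) × 17.01 × 1.425^(2/3) × 0.0036^(1/2) = 92.33 m³/s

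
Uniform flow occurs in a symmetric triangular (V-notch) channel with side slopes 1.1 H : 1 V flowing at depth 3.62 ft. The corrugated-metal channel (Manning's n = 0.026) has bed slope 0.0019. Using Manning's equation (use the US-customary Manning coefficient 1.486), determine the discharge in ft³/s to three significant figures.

A = z·y² = 1.1×3.62² = 14.41 ft²
P = 2y√(1+z²) = 2×3.62×√(1+1.1²) = 10.76 ft
R = A/P = 14.41/10.76 = 1.339 ft
Q = (1.486/n)·A·R^(2/3)·S^(1/2) = (1.486/0.026) × 14.41 × 1.339^(2/3) × 0.0019^(1/2) = 43.63 ft³/s

43.6 ft³/s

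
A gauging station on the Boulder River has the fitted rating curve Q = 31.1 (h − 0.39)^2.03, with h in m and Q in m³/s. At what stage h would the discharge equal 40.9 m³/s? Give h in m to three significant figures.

h − h₀ = (Q/C)^(1/b) = (40.9/31.1)^(1/2.03) = 1.144 m
h = 0.39 + 1.144 = 1.534 m

1.53 m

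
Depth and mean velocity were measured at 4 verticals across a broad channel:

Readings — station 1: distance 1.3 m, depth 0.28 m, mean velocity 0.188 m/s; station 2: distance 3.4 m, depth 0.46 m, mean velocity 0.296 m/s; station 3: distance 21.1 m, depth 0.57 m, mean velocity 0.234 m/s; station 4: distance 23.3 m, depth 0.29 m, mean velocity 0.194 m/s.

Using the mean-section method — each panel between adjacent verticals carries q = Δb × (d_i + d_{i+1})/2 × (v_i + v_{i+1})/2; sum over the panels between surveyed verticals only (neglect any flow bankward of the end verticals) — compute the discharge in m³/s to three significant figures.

Panel 1-2: Δb = 2.1 m, d̄ = (0.28+0.46)/2 = 0.37, v̄ = (0.188+0.296)/2 = 0.242 → q = 2.1×0.37×0.242 = 0.1880 m³/s
Panel 2-3: Δb = 17.7 m, d̄ = (0.46+0.57)/2 = 0.515, v̄ = (0.296+0.234)/2 = 0.265 → q = 17.7×0.515×0.265 = 2.416 m³/s
Panel 3-4: Δb = 2.2 m, d̄ = (0.57+0.29)/2 = 0.43, v̄ = (0.234+0.194)/2 = 0.214 → q = 2.2×0.43×0.214 = 0.2024 m³/s
Q = Σ q = 2.806 m³/s

2.81 m³/s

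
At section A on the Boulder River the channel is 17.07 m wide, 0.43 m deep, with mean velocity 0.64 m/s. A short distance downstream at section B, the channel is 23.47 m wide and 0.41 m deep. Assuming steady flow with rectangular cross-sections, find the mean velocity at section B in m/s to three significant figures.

0.488 m/s

Q = A₁V₁ = (17.07×0.43) × 0.64 = 4.698 m³/s
A₂ = 23.47 × 0.41 = 9.623 m²
V₂ = Q/A₂ = 4.698/9.623 = 0.4882 m/s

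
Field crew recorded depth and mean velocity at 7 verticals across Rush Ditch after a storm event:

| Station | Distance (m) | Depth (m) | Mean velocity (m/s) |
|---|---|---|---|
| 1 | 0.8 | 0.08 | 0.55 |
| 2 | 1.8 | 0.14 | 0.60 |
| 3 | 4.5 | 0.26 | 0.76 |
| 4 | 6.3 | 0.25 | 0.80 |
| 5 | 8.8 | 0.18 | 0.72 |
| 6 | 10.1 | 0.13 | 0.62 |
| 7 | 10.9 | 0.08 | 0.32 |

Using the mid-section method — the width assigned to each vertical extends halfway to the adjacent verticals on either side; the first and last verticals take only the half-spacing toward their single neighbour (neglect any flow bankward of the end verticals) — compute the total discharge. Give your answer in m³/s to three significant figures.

w_1 = (1.8 − 0.8)/2 = 0.5 m; q_1 = 0.55 × 0.08 × 0.5 = 0.02200 m³/s
w_2 = (4.5 − 0.8)/2 = 1.85 m; q_2 = 0.60 × 0.14 × 1.85 = 0.1554 m³/s
w_3 = (6.3 − 1.8)/2 = 2.25 m; q_3 = 0.76 × 0.26 × 2.25 = 0.4446 m³/s
w_4 = (8.8 − 4.5)/2 = 2.15 m; q_4 = 0.80 × 0.25 × 2.15 = 0.4300 m³/s
w_5 = (10.1 − 6.3)/2 = 1.9 m; q_5 = 0.72 × 0.18 × 1.9 = 0.2462 m³/s
w_6 = (10.9 − 8.8)/2 = 1.05 m; q_6 = 0.62 × 0.13 × 1.05 = 0.08463 m³/s
w_7 = (10.9 − 10.1)/2 = 0.4 m; q_7 = 0.32 × 0.08 × 0.4 = 0.01024 m³/s
Q = Σ qᵢ = 1.393 m³/s

1.39 m³/s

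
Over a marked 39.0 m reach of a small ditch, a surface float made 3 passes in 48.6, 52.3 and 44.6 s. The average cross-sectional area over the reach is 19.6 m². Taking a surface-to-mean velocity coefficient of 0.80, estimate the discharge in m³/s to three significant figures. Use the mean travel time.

12.6 m³/s

t̄ = (48.6 + 52.3 + 44.6) / 3 = 48.5 s
v_surface = L / t̄ = 39.0 / 48.5 = 0.8041 m/s
v_mean = 0.80 × 0.8041 = 0.6433 m/s
Q = A × v_mean = 19.6 × 0.6433 = 12.61 m³/s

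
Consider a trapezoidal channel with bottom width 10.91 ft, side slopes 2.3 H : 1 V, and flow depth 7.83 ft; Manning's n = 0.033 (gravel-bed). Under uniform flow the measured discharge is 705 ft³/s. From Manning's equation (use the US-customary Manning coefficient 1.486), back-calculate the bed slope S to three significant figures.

0.000641

A = (b + z·y)·y = (10.91 + 2.3×7.83)×7.83 = 226.4 ft²
P = b + 2y√(1+z²) = 10.91 + 2×7.83×√(1+2.3²) = 50.19 ft
R = A/P = 226.4/50.19 = 4.512 ft
S = (Q·n / (1.486·A·R^(2/3)))² = (705×0.033 / (1.486×226.4×2.731))² = 0.0006412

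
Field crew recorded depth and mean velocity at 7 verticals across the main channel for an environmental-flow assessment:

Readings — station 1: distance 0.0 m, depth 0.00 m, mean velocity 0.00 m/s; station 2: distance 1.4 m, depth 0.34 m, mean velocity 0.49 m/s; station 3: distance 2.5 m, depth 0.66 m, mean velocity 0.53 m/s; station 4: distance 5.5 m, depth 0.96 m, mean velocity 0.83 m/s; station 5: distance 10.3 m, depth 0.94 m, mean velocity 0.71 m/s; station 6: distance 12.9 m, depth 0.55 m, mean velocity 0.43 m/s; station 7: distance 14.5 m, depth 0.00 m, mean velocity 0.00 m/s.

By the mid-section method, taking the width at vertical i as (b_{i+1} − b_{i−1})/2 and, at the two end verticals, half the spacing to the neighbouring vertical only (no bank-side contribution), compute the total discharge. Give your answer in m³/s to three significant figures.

7.00 m³/s

w_2 = (2.5 − 0.0)/2 = 1.25 m; q_2 = 0.49 × 0.34 × 1.25 = 0.2083 m³/s
w_3 = (5.5 − 1.4)/2 = 2.05 m; q_3 = 0.53 × 0.66 × 2.05 = 0.7171 m³/s
w_4 = (10.3 − 2.5)/2 = 3.9 m; q_4 = 0.83 × 0.96 × 3.9 = 3.108 m³/s
w_5 = (12.9 − 5.5)/2 = 3.7 m; q_5 = 0.71 × 0.94 × 3.7 = 2.469 m³/s
w_6 = (14.5 − 10.3)/2 = 2.1 m; q_6 = 0.43 × 0.55 × 2.1 = 0.4967 m³/s
Stations 1, 7 contribute zero (depth or velocity is 0).
Q = Σ qᵢ = 6.999 m³/s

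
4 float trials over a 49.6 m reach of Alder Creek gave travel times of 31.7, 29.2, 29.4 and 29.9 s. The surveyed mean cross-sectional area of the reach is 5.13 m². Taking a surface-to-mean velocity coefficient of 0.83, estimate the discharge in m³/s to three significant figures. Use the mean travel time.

t̄ = (31.7 + 29.2 + 29.4 + 29.9) / 4 = 30.05 s
v_surface = L / t̄ = 49.6 / 30.05 = 1.651 m/s
v_mean = 0.83 × 1.651 = 1.370 m/s
Q = A × v_mean = 5.13 × 1.370 = 7.028 m³/s

7.03 m³/s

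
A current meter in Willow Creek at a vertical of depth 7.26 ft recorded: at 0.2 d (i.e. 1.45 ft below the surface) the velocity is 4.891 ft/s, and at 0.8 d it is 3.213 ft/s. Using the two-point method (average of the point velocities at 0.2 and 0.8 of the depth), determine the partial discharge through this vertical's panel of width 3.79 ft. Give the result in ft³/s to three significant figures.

111 ft³/s

v̄ = (4.891 + 3.213) / 2 = 4.052 ft/s
q = v̄ × d × w = 4.052 × 7.26 × 3.79 = 111.5 ft³/s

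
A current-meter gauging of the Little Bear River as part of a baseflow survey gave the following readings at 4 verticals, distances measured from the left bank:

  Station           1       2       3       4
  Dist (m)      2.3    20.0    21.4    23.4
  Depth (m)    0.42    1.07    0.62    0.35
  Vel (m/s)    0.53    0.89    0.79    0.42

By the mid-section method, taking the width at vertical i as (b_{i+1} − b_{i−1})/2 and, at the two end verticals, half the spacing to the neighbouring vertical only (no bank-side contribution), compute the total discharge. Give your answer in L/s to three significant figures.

12000 L/s

w_1 = (20.0 − 2.3)/2 = 8.85 m; q_1 = 0.53 × 0.42 × 8.85 = 1.970 m³/s
w_2 = (21.4 − 2.3)/2 = 9.55 m; q_2 = 0.89 × 1.07 × 9.55 = 9.094 m³/s
w_3 = (23.4 − 20.0)/2 = 1.7 m; q_3 = 0.79 × 0.62 × 1.7 = 0.8327 m³/s
w_4 = (23.4 − 21.4)/2 = 1 m; q_4 = 0.42 × 0.35 × 1 = 0.1470 m³/s
Q = Σ qᵢ = 12.04 m³/s
= 12.04 × 1000 = 12040 L/s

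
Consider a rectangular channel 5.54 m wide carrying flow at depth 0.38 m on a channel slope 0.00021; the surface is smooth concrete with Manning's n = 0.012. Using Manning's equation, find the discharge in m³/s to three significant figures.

1.22 m³/s

A = b·y = 5.54 × 0.38 = 2.105 m²
P = b + 2y = 5.54 + 2×0.38 = 6.300 m
R = A/P = 2.105/6.300 = 0.3342 m
Q = (1/n)·A·R^(2/3)·S^(1/2) = (1/0.012) × 2.105 × 0.3342^(2/3) × 0.00021^(1/2) = 1.224 m³/s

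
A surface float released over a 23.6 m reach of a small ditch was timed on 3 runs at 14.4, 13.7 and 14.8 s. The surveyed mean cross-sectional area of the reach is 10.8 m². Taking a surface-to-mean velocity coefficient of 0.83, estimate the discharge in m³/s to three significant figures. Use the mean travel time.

14.8 m³/s

t̄ = (14.4 + 13.7 + 14.8) / 3 = 14.3 s
v_surface = L / t̄ = 23.6 / 14.3 = 1.650 m/s
v_mean = 0.83 × 1.650 = 1.370 m/s
Q = A × v_mean = 10.8 × 1.370 = 14.79 m³/s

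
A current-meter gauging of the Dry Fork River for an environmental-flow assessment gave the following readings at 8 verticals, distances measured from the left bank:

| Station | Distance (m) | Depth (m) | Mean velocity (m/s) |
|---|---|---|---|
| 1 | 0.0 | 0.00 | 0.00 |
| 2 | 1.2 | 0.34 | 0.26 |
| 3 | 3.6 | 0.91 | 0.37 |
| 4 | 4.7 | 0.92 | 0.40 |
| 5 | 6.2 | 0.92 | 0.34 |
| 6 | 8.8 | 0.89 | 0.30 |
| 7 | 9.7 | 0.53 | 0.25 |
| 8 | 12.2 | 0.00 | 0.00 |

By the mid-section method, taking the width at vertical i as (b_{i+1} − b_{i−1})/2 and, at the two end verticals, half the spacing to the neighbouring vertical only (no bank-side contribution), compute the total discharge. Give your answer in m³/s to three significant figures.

w_2 = (3.6 − 0.0)/2 = 1.8 m; q_2 = 0.26 × 0.34 × 1.8 = 0.1591 m³/s
w_3 = (4.7 − 1.2)/2 = 1.75 m; q_3 = 0.37 × 0.91 × 1.75 = 0.5892 m³/s
w_4 = (6.2 − 3.6)/2 = 1.3 m; q_4 = 0.40 × 0.92 × 1.3 = 0.4784 m³/s
w_5 = (8.8 − 4.7)/2 = 2.05 m; q_5 = 0.34 × 0.92 × 2.05 = 0.6412 m³/s
w_6 = (9.7 − 6.2)/2 = 1.75 m; q_6 = 0.30 × 0.89 × 1.75 = 0.4673 m³/s
w_7 = (12.2 − 8.8)/2 = 1.7 m; q_7 = 0.25 × 0.53 × 1.7 = 0.2253 m³/s
Stations 1, 8 contribute zero (depth or velocity is 0).
Q = Σ qᵢ = 2.560 m³/s

2.56 m³/s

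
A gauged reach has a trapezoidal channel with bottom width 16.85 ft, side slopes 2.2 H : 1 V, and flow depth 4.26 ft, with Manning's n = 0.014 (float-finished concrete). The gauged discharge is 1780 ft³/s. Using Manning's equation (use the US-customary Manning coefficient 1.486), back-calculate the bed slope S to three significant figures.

0.00525

A = (b + z·y)·y = (16.85 + 2.2×4.26)×4.26 = 111.7 ft²
P = b + 2y√(1+z²) = 16.85 + 2×4.26×√(1+2.2²) = 37.44 ft
R = A/P = 111.7/37.44 = 2.984 ft
S = (Q·n / (1.486·A·R^(2/3)))² = (1780×0.014 / (1.486×111.7×2.073))² = 0.005247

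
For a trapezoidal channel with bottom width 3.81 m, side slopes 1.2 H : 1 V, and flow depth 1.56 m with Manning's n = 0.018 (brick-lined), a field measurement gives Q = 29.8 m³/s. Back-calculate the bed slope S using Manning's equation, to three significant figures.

A = (b + z·y)·y = (3.81 + 1.2×1.56)×1.56 = 8.864 m²
P = b + 2y√(1+z²) = 3.81 + 2×1.56×√(1+1.2²) = 8.684 m
R = A/P = 8.864/8.684 = 1.021 m
S = (Q·n / (1·A·R^(2/3)))² = (29.8×0.018 / (1×8.864×1.014))² = 0.003563

0.00356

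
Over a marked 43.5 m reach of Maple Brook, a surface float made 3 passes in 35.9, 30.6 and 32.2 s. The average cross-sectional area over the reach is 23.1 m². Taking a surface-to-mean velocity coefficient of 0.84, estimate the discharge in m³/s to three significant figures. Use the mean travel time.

t̄ = (35.9 + 30.6 + 32.2) / 3 = 32.9 s
v_surface = L / t̄ = 43.5 / 32.9 = 1.322 m/s
v_mean = 0.84 × 1.322 = 1.111 m/s
Q = A × v_mean = 23.1 × 1.111 = 25.66 m³/s

25.7 m³/s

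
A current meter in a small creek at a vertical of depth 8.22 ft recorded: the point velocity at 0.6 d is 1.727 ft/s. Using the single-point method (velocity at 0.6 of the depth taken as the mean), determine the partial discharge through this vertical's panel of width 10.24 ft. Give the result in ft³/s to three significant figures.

v̄ = v₀.₆ = 1.727 ft/s
q = v̄ × d × w = 1.727 × 8.22 × 10.24 = 145.4 ft³/s

145 ft³/s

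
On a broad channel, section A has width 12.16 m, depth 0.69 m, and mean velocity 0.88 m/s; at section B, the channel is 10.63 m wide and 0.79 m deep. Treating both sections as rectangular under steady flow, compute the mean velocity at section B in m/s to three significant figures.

0.879 m/s

Q = A₁V₁ = (12.16×0.69) × 0.88 = 7.384 m³/s
A₂ = 10.63 × 0.79 = 8.398 m²
V₂ = Q/A₂ = 7.384/8.398 = 0.8792 m/s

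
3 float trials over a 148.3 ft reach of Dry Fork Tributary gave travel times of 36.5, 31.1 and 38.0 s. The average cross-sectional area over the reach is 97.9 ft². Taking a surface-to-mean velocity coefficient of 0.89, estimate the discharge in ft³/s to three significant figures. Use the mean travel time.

367 ft³/s

t̄ = (36.5 + 31.1 + 38.0) / 3 = 35.2 s
v_surface = L / t̄ = 148.3 / 35.2 = 4.213 ft/s
v_mean = 0.89 × 4.213 = 3.750 ft/s
Q = A × v_mean = 97.9 × 3.750 = 367.1 ft³/s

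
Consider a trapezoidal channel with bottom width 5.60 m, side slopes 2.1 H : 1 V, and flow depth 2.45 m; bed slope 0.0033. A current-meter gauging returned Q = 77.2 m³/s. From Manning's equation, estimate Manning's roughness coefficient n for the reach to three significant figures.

A = (b + z·y)·y = (5.60 + 2.1×2.45)×2.45 = 26.33 m²
P = b + 2y√(1+z²) = 5.60 + 2×2.45×√(1+2.1²) = 17.00 m
R = A/P = 26.33/17.00 = 1.549 m
n = (1/Q)·A·R^(2/3)·S^(1/2) = (1/77.2) × 26.33 × 1.339 × 0.05745 = 0.02622

0.0262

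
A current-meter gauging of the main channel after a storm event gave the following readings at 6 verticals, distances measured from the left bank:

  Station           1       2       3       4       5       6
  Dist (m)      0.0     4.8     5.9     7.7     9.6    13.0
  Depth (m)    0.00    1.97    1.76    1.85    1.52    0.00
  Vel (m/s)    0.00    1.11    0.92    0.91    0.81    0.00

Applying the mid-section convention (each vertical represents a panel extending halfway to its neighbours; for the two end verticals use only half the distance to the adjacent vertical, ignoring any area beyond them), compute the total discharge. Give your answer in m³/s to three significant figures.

15.2 m³/s

w_2 = (5.9 − 0.0)/2 = 2.95 m; q_2 = 1.11 × 1.97 × 2.95 = 6.451 m³/s
w_3 = (7.7 − 4.8)/2 = 1.45 m; q_3 = 0.92 × 1.76 × 1.45 = 2.348 m³/s
w_4 = (9.6 − 5.9)/2 = 1.85 m; q_4 = 0.91 × 1.85 × 1.85 = 3.114 m³/s
w_5 = (13.0 − 7.7)/2 = 2.65 m; q_5 = 0.81 × 1.52 × 2.65 = 3.263 m³/s
Stations 1, 6 contribute zero (depth or velocity is 0).
Q = Σ qᵢ = 15.18 m³/s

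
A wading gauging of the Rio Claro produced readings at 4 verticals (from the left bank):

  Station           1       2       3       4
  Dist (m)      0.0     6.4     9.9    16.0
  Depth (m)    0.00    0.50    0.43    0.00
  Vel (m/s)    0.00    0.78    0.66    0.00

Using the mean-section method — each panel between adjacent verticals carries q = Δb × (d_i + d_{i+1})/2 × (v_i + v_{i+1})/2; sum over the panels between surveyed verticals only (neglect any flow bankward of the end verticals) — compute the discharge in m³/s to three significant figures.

Panel 1-2: Δb = 6.4 m, d̄ = (0.00+0.50)/2 = 0.25, v̄ = (0.00+0.78)/2 = 0.39 → q = 6.4×0.25×0.39 = 0.6240 m³/s
Panel 2-3: Δb = 3.5 m, d̄ = (0.50+0.43)/2 = 0.465, v̄ = (0.78+0.66)/2 = 0.72 → q = 3.5×0.465×0.72 = 1.172 m³/s
Panel 3-4: Δb = 6.1 m, d̄ = (0.43+0.00)/2 = 0.215, v̄ = (0.66+0.00)/2 = 0.33 → q = 6.1×0.215×0.33 = 0.4328 m³/s
Q = Σ q = 2.229 m³/s

2.23 m³/s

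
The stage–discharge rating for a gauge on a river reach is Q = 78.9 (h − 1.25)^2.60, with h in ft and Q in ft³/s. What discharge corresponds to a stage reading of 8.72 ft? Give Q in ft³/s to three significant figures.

14700 ft³/s

Q = 78.9 × (8.72 − 1.25)^2.60 = 78.9 × 7.47^2.60 = 14710 ft³/s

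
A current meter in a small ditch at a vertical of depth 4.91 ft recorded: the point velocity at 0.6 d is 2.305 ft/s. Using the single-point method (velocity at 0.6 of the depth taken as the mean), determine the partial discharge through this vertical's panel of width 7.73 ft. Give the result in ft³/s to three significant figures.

87.5 ft³/s

v̄ = v₀.₆ = 2.305 ft/s
q = v̄ × d × w = 2.305 × 4.91 × 7.73 = 87.48 ft³/s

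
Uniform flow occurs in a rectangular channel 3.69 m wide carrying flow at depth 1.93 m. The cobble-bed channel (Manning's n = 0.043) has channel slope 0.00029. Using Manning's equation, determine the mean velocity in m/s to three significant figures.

A = b·y = 3.69 × 1.93 = 7.122 m²
P = b + 2y = 3.69 + 2×1.93 = 7.550 m
R = A/P = 7.122/7.550 = 0.9433 m
Q = (1/n)·A·R^(2/3)·S^(1/2) = (1/0.043) × 7.122 × 0.9433^(2/3) × 0.00029^(1/2) = 2.713 m³/s
V = Q/A = 2.713/7.122 = 0.3809 m/s

0.381 m/s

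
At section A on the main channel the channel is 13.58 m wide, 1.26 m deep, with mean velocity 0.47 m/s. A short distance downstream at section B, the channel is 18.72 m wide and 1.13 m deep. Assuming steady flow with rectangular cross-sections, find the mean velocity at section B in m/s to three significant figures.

Q = A₁V₁ = (13.58×1.26) × 0.47 = 8.042 m³/s
A₂ = 18.72 × 1.13 = 21.15 m²
V₂ = Q/A₂ = 8.042/21.15 = 0.3802 m/s

0.380 m/s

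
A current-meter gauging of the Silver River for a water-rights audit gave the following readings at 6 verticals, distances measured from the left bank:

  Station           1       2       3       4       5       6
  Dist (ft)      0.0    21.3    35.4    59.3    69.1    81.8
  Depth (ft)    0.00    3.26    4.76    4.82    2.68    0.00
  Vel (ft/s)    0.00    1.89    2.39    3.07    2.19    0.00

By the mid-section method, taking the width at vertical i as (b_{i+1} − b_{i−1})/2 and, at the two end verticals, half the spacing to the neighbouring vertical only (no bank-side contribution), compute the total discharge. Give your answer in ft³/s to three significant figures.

w_2 = (35.4 − 0.0)/2 = 17.7 ft; q_2 = 1.89 × 3.26 × 17.7 = 109.1 ft³/s
w_3 = (59.3 − 21.3)/2 = 19 ft; q_3 = 2.39 × 4.76 × 19 = 216.2 ft³/s
w_4 = (69.1 − 35.4)/2 = 16.85 ft; q_4 = 3.07 × 4.82 × 16.85 = 249.3 ft³/s
w_5 = (81.8 − 59.3)/2 = 11.25 ft; q_5 = 2.19 × 2.68 × 11.25 = 66.03 ft³/s
Stations 1, 6 contribute zero (depth or velocity is 0).
Q = Σ qᵢ = 640.6 ft³/s

641 ft³/s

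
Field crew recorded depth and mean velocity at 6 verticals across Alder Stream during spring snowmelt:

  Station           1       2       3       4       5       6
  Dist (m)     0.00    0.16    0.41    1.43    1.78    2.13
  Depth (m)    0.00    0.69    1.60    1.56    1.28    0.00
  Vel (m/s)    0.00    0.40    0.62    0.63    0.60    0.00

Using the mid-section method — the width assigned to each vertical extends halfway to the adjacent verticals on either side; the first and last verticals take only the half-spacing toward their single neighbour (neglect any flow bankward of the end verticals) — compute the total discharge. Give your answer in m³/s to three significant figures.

1.63 m³/s

w_2 = (0.41 − 0.00)/2 = 0.205 m; q_2 = 0.40 × 0.69 × 0.205 = 0.05658 m³/s
w_3 = (1.43 − 0.16)/2 = 0.635 m; q_3 = 0.62 × 1.60 × 0.635 = 0.6299 m³/s
w_4 = (1.78 − 0.41)/2 = 0.685 m; q_4 = 0.63 × 1.56 × 0.685 = 0.6732 m³/s
w_5 = (2.13 − 1.43)/2 = 0.35 m; q_5 = 0.60 × 1.28 × 0.35 = 0.2688 m³/s
Stations 1, 6 contribute zero (depth or velocity is 0).
Q = Σ qᵢ = 1.629 m³/s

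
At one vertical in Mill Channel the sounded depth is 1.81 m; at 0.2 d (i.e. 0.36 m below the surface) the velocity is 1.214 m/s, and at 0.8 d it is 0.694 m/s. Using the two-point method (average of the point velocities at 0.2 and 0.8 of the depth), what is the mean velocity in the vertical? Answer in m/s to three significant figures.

v̄ = (1.214 + 0.694) / 2 = 0.9540 m/s

0.954 m/s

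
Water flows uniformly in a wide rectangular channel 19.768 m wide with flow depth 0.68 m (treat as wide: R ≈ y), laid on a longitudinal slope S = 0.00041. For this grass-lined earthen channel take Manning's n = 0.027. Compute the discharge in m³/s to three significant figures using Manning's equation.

A = b·y = 19.768 × 0.68 = 13.44 m²
Wide channel: R ≈ y = 0.68 m
Q = (1/n)·A·R^(2/3)·S^(1/2) = (1/0.027) × 13.44 × 0.6800^(2/3) × 0.00041^(1/2) = 7.795 m³/s

7.80 m³/s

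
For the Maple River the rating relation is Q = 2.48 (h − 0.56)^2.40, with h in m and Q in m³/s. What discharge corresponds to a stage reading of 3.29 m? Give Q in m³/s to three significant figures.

27.6 m³/s

Q = 2.48 × (3.29 − 0.56)^2.40 = 2.48 × 2.73^2.40 = 27.62 m³/s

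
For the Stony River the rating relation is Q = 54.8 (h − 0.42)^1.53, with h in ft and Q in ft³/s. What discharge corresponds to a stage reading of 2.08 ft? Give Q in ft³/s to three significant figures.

Q = 54.8 × (2.08 − 0.42)^1.53 = 54.8 × 1.66^1.53 = 119.0 ft³/s

119 ft³/s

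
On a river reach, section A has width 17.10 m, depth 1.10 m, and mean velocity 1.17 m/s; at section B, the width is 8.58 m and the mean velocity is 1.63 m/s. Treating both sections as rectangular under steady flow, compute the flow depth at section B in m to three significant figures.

Q = A₁V₁ = (17.10×1.10) × 1.17 = 22.01 m³/s
d₂ = Q/(b₂ V₂) = 22.01/(8.58×1.63) = 1.574 m

1.57 m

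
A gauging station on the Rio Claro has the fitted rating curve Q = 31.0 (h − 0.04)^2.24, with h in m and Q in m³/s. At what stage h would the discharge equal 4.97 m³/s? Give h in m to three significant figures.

h − h₀ = (Q/C)^(1/b) = (4.97/31.0)^(1/2.24) = 0.4417 m
h = 0.04 + 0.4417 = 0.4817 m

0.482 m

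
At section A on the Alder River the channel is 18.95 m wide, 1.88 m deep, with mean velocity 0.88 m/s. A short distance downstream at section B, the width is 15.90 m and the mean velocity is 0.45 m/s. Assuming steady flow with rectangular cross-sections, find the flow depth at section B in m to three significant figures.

Q = A₁V₁ = (18.95×1.88) × 0.88 = 31.35 m³/s
d₂ = Q/(b₂ V₂) = 31.35/(15.90×0.45) = 4.382 m

4.38 m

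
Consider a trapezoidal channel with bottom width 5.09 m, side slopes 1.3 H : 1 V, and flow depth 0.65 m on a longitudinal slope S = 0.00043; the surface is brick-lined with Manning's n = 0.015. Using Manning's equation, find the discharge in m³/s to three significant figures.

3.51 m³/s

A = (b + z·y)·y = (5.09 + 1.3×0.65)×0.65 = 3.858 m²
P = b + 2y√(1+z²) = 5.09 + 2×0.65×√(1+1.3²) = 7.222 m
R = A/P = 3.858/7.222 = 0.5342 m
Q = (1/n)·A·R^(2/3)·S^(1/2) = (1/0.015) × 3.858 × 0.5342^(2/3) × 0.00043^(1/2) = 3.511 m³/s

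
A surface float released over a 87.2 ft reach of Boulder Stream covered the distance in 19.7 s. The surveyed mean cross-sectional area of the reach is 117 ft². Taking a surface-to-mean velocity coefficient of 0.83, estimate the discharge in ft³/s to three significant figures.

v_surface = L / t̄ = 87.2 / 19.7 = 4.426 ft/s
v_mean = 0.83 × 4.426 = 3.674 ft/s
Q = A × v_mean = 117 × 3.674 = 429.8 ft³/s

430 ft³/s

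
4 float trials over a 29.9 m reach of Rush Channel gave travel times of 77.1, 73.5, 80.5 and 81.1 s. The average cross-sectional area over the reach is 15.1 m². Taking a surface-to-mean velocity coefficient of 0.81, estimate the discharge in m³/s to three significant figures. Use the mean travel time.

4.69 m³/s

t̄ = (77.1 + 73.5 + 80.5 + 81.1) / 4 = 78.05 s
v_surface = L / t̄ = 29.9 / 78.05 = 0.3831 m/s
v_mean = 0.81 × 0.3831 = 0.3103 m/s
Q = A × v_mean = 15.1 × 0.3103 = 4.686 m³/s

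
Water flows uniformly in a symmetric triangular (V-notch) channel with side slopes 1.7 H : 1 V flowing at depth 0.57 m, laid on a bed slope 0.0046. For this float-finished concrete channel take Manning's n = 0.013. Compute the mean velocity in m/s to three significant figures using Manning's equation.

2.05 m/s

A = z·y² = 1.7×0.57² = 0.5523 m²
P = 2y√(1+z²) = 2×0.57×√(1+1.7²) = 2.248 m
R = A/P = 0.5523/2.248 = 0.2457 m
Q = (1/n)·A·R^(2/3)·S^(1/2) = (1/0.013) × 0.5523 × 0.2457^(2/3) × 0.0046^(1/2) = 1.130 m³/s
V = Q/A = 1.130/0.5523 = 2.046 m/s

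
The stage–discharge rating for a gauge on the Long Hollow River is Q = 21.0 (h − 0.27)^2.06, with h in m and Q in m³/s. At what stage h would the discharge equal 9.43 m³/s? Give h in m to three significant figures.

h − h₀ = (Q/C)^(1/b) = (9.43/21.0)^(1/2.06) = 0.6780 m
h = 0.27 + 0.6780 = 0.9480 m

0.948 m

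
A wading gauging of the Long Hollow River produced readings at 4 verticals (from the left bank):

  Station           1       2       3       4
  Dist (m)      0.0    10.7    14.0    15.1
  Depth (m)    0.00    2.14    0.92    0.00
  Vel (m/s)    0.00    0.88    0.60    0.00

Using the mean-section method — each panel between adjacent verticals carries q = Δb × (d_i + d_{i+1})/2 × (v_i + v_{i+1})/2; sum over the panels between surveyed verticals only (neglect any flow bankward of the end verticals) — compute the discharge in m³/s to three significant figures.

Panel 1-2: Δb = 10.7 m, d̄ = (0.00+2.14)/2 = 1.07, v̄ = (0.00+0.88)/2 = 0.44 → q = 10.7×1.07×0.44 = 5.038 m³/s
Panel 2-3: Δb = 3.3 m, d̄ = (2.14+0.92)/2 = 1.53, v̄ = (0.88+0.60)/2 = 0.74 → q = 3.3×1.53×0.74 = 3.736 m³/s
Panel 3-4: Δb = 1.1 m, d̄ = (0.92+0.00)/2 = 0.46, v̄ = (0.60+0.00)/2 = 0.3 → q = 1.1×0.46×0.3 = 0.1518 m³/s
Q = Σ q = 8.926 m³/s

8.93 m³/s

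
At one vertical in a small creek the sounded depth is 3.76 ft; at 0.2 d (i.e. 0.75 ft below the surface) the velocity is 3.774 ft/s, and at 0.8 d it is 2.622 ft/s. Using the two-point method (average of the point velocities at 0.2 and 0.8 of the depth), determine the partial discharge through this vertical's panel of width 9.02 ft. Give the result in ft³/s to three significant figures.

v̄ = (3.774 + 2.622) / 2 = 3.198 ft/s
q = v̄ × d × w = 3.198 × 3.76 × 9.02 = 108.5 ft³/s

108 ft³/s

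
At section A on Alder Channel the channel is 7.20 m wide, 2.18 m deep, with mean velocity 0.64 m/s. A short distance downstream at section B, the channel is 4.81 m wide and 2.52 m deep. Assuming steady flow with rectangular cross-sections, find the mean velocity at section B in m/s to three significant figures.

Q = A₁V₁ = (7.20×2.18) × 0.64 = 10.05 m³/s
A₂ = 4.81 × 2.52 = 12.12 m²
V₂ = Q/A₂ = 10.05/12.12 = 0.8287 m/s

0.829 m/s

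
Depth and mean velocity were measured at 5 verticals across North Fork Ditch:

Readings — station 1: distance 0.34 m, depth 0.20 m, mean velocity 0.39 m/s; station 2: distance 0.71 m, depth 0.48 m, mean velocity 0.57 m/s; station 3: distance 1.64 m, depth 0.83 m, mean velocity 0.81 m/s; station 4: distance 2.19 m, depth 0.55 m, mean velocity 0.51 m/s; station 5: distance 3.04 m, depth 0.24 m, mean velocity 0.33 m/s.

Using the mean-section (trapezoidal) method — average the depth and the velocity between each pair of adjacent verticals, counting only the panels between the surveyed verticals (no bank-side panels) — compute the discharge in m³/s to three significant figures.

0.872 m³/s

Panel 1-2: Δb = 0.37 m, d̄ = (0.20+0.48)/2 = 0.34, v̄ = (0.39+0.57)/2 = 0.48 → q = 0.37×0.34×0.48 = 0.06038 m³/s
Panel 2-3: Δb = 0.93 m, d̄ = (0.48+0.83)/2 = 0.655, v̄ = (0.57+0.81)/2 = 0.69 → q = 0.93×0.655×0.69 = 0.4203 m³/s
Panel 3-4: Δb = 0.55 m, d̄ = (0.83+0.55)/2 = 0.69, v̄ = (0.81+0.51)/2 = 0.66 → q = 0.55×0.69×0.66 = 0.2505 m³/s
Panel 4-5: Δb = 0.85 m, d̄ = (0.55+0.24)/2 = 0.395, v̄ = (0.51+0.33)/2 = 0.42 → q = 0.85×0.395×0.42 = 0.1410 m³/s
Q = Σ q = 0.8722 m³/s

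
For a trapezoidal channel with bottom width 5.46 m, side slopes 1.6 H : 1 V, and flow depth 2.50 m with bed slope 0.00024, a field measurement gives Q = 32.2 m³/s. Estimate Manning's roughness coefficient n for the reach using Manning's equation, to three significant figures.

A = (b + z·y)·y = (5.46 + 1.6×2.50)×2.50 = 23.65 m²
P = b + 2y√(1+z²) = 5.46 + 2×2.50×√(1+1.6²) = 14.89 m
R = A/P = 23.65/14.89 = 1.588 m
n = (1/Q)·A·R^(2/3)·S^(1/2) = (1/32.2) × 23.65 × 1.361 × 0.01549 = 0.01549

0.0155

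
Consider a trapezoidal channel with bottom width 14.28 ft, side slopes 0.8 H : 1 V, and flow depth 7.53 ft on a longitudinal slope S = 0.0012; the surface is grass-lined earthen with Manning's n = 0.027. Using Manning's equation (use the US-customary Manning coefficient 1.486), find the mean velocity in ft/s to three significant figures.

A = (b + z·y)·y = (14.28 + 0.8×7.53)×7.53 = 152.9 ft²
P = b + 2y√(1+z²) = 14.28 + 2×7.53×√(1+0.8²) = 33.57 ft
R = A/P = 152.9/33.57 = 4.555 ft
Q = (1.486/n)·A·R^(2/3)·S^(1/2) = (1.486/0.027) × 152.9 × 4.555^(2/3) × 0.0012^(1/2) = 800.9 ft³/s
V = Q/A = 800.9/152.9 = 5.239 ft/s

5.24 ft/s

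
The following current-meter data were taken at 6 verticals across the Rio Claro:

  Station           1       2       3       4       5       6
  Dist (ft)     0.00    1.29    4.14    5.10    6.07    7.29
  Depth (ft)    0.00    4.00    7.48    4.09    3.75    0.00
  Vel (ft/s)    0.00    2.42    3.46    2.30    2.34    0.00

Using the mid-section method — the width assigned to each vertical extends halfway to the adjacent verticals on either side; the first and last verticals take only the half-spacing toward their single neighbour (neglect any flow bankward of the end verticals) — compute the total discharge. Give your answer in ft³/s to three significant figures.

88.0 ft³/s

w_2 = (4.14 − 0.00)/2 = 2.07 ft; q_2 = 2.42 × 4.00 × 2.07 = 20.04 ft³/s
w_3 = (5.10 − 1.29)/2 = 1.905 ft; q_3 = 3.46 × 7.48 × 1.905 = 49.30 ft³/s
w_4 = (6.07 − 4.14)/2 = 0.965 ft; q_4 = 2.30 × 4.09 × 0.965 = 9.078 ft³/s
w_5 = (7.29 − 5.10)/2 = 1.095 ft; q_5 = 2.34 × 3.75 × 1.095 = 9.609 ft³/s
Stations 1, 6 contribute zero (depth or velocity is 0).
Q = Σ qᵢ = 88.03 ft³/s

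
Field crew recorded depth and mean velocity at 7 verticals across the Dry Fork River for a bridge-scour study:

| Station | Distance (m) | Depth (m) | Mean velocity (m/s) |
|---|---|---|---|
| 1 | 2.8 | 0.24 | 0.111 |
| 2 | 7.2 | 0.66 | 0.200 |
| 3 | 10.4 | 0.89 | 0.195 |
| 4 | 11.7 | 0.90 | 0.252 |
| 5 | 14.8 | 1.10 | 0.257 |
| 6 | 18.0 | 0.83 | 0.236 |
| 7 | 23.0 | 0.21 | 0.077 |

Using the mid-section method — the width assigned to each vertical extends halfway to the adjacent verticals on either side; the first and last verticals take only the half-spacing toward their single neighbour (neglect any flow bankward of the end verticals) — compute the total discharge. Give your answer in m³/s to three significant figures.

w_1 = (7.2 − 2.8)/2 = 2.2 m; q_1 = 0.111 × 0.24 × 2.2 = 0.05861 m³/s
w_2 = (10.4 − 2.8)/2 = 3.8 m; q_2 = 0.200 × 0.66 × 3.8 = 0.5016 m³/s
w_3 = (11.7 − 7.2)/2 = 2.25 m; q_3 = 0.195 × 0.89 × 2.25 = 0.3905 m³/s
w_4 = (14.8 − 10.4)/2 = 2.2 m; q_4 = 0.252 × 0.90 × 2.2 = 0.4990 m³/s
w_5 = (18.0 − 11.7)/2 = 3.15 m; q_5 = 0.257 × 1.10 × 3.15 = 0.8905 m³/s
w_6 = (23.0 − 14.8)/2 = 4.1 m; q_6 = 0.236 × 0.83 × 4.1 = 0.8031 m³/s
w_7 = (23.0 − 18.0)/2 = 2.5 m; q_7 = 0.077 × 0.21 × 2.5 = 0.04043 m³/s
Q = Σ qᵢ = 3.184 m³/s

3.18 m³/s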